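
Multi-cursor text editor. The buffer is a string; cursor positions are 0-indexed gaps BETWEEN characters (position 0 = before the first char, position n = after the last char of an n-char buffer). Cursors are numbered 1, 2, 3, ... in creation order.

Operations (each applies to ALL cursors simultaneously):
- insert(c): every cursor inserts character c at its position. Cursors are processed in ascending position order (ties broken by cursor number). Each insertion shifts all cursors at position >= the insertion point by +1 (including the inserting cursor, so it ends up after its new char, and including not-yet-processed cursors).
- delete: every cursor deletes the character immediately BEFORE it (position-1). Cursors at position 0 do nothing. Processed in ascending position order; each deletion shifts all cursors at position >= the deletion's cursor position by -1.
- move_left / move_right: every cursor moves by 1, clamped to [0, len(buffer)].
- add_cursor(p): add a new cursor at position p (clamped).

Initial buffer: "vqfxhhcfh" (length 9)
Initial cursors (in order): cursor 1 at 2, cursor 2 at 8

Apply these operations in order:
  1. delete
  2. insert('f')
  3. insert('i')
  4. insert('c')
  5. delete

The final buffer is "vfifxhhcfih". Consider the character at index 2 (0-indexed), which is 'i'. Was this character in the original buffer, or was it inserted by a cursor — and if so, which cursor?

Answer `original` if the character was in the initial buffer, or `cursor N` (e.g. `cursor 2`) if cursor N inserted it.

After op 1 (delete): buffer="vfxhhch" (len 7), cursors c1@1 c2@6, authorship .......
After op 2 (insert('f')): buffer="vffxhhcfh" (len 9), cursors c1@2 c2@8, authorship .1.....2.
After op 3 (insert('i')): buffer="vfifxhhcfih" (len 11), cursors c1@3 c2@10, authorship .11.....22.
After op 4 (insert('c')): buffer="vficfxhhcfich" (len 13), cursors c1@4 c2@12, authorship .111.....222.
After op 5 (delete): buffer="vfifxhhcfih" (len 11), cursors c1@3 c2@10, authorship .11.....22.
Authorship (.=original, N=cursor N): . 1 1 . . . . . 2 2 .
Index 2: author = 1

Answer: cursor 1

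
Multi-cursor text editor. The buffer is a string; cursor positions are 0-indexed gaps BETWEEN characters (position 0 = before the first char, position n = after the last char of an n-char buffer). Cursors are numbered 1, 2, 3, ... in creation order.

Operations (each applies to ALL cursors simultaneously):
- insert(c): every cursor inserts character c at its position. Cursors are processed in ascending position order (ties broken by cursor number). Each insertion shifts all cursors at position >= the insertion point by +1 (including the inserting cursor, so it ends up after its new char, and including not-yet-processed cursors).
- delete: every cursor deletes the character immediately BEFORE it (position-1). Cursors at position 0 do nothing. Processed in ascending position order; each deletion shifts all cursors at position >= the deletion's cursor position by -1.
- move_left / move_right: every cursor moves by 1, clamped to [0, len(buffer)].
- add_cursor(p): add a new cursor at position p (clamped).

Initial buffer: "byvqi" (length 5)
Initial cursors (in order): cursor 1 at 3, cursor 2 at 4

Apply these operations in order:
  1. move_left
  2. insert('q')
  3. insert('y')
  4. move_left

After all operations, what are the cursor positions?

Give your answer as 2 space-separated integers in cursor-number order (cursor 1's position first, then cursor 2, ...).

Answer: 3 6

Derivation:
After op 1 (move_left): buffer="byvqi" (len 5), cursors c1@2 c2@3, authorship .....
After op 2 (insert('q')): buffer="byqvqqi" (len 7), cursors c1@3 c2@5, authorship ..1.2..
After op 3 (insert('y')): buffer="byqyvqyqi" (len 9), cursors c1@4 c2@7, authorship ..11.22..
After op 4 (move_left): buffer="byqyvqyqi" (len 9), cursors c1@3 c2@6, authorship ..11.22..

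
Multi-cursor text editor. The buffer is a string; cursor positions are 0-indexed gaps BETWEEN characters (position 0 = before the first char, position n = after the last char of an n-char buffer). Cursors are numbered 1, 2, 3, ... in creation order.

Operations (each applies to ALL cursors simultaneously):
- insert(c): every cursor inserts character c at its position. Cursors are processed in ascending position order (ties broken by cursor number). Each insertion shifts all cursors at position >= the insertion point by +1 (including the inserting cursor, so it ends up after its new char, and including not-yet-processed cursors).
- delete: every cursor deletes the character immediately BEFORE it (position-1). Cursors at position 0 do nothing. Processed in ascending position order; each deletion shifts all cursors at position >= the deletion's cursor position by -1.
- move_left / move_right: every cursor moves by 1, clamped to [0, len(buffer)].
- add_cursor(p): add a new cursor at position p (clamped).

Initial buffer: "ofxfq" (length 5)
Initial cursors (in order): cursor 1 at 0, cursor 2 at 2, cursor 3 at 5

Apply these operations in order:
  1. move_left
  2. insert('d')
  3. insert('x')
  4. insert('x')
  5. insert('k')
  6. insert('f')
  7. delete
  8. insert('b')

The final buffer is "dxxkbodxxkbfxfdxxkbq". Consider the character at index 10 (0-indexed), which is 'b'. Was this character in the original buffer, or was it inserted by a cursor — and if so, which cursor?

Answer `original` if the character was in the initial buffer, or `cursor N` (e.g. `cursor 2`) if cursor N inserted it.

Answer: cursor 2

Derivation:
After op 1 (move_left): buffer="ofxfq" (len 5), cursors c1@0 c2@1 c3@4, authorship .....
After op 2 (insert('d')): buffer="dodfxfdq" (len 8), cursors c1@1 c2@3 c3@7, authorship 1.2...3.
After op 3 (insert('x')): buffer="dxodxfxfdxq" (len 11), cursors c1@2 c2@5 c3@10, authorship 11.22...33.
After op 4 (insert('x')): buffer="dxxodxxfxfdxxq" (len 14), cursors c1@3 c2@7 c3@13, authorship 111.222...333.
After op 5 (insert('k')): buffer="dxxkodxxkfxfdxxkq" (len 17), cursors c1@4 c2@9 c3@16, authorship 1111.2222...3333.
After op 6 (insert('f')): buffer="dxxkfodxxkffxfdxxkfq" (len 20), cursors c1@5 c2@11 c3@19, authorship 11111.22222...33333.
After op 7 (delete): buffer="dxxkodxxkfxfdxxkq" (len 17), cursors c1@4 c2@9 c3@16, authorship 1111.2222...3333.
After op 8 (insert('b')): buffer="dxxkbodxxkbfxfdxxkbq" (len 20), cursors c1@5 c2@11 c3@19, authorship 11111.22222...33333.
Authorship (.=original, N=cursor N): 1 1 1 1 1 . 2 2 2 2 2 . . . 3 3 3 3 3 .
Index 10: author = 2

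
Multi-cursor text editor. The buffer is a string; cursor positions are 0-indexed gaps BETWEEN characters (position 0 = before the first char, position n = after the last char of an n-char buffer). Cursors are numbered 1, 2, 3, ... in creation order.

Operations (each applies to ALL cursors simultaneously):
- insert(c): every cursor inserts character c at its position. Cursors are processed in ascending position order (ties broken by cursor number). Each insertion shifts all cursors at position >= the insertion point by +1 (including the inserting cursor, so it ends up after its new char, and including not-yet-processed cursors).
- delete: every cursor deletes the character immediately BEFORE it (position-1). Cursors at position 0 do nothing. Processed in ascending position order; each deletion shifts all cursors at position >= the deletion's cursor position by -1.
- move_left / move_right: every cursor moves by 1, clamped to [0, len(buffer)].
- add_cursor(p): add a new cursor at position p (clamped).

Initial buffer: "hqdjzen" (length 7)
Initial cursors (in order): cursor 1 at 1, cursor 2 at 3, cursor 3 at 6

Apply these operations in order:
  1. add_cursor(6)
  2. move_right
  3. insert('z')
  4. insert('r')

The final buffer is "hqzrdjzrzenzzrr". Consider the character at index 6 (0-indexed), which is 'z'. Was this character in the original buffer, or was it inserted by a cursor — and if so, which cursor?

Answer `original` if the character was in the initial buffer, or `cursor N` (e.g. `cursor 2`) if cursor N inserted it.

Answer: cursor 2

Derivation:
After op 1 (add_cursor(6)): buffer="hqdjzen" (len 7), cursors c1@1 c2@3 c3@6 c4@6, authorship .......
After op 2 (move_right): buffer="hqdjzen" (len 7), cursors c1@2 c2@4 c3@7 c4@7, authorship .......
After op 3 (insert('z')): buffer="hqzdjzzenzz" (len 11), cursors c1@3 c2@6 c3@11 c4@11, authorship ..1..2...34
After op 4 (insert('r')): buffer="hqzrdjzrzenzzrr" (len 15), cursors c1@4 c2@8 c3@15 c4@15, authorship ..11..22...3434
Authorship (.=original, N=cursor N): . . 1 1 . . 2 2 . . . 3 4 3 4
Index 6: author = 2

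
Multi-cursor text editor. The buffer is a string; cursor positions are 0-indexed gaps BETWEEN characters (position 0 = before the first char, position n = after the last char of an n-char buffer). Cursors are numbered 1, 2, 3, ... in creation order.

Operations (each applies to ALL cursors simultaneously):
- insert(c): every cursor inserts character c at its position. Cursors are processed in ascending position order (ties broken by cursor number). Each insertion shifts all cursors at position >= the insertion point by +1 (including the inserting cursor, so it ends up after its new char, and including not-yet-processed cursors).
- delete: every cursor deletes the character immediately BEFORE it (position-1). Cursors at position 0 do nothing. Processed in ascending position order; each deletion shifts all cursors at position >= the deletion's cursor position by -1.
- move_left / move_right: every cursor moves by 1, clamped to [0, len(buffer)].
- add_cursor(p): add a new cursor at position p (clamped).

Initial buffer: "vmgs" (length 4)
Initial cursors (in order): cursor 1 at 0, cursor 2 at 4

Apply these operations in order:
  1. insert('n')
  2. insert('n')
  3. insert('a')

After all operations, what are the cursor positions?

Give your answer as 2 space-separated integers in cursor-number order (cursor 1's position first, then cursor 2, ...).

After op 1 (insert('n')): buffer="nvmgsn" (len 6), cursors c1@1 c2@6, authorship 1....2
After op 2 (insert('n')): buffer="nnvmgsnn" (len 8), cursors c1@2 c2@8, authorship 11....22
After op 3 (insert('a')): buffer="nnavmgsnna" (len 10), cursors c1@3 c2@10, authorship 111....222

Answer: 3 10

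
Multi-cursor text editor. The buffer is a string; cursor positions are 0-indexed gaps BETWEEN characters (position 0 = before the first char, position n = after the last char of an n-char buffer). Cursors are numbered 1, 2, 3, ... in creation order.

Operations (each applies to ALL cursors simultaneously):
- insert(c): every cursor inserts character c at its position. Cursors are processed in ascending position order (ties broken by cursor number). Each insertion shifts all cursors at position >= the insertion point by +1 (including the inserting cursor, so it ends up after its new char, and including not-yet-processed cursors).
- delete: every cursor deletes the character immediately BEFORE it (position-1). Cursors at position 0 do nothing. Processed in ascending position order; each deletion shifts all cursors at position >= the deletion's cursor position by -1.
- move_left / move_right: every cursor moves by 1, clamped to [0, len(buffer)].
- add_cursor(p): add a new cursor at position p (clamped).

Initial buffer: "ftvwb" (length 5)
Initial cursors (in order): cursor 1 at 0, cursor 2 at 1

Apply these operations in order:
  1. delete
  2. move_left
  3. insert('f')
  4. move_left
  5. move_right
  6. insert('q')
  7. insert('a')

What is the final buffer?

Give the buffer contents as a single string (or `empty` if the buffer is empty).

After op 1 (delete): buffer="tvwb" (len 4), cursors c1@0 c2@0, authorship ....
After op 2 (move_left): buffer="tvwb" (len 4), cursors c1@0 c2@0, authorship ....
After op 3 (insert('f')): buffer="fftvwb" (len 6), cursors c1@2 c2@2, authorship 12....
After op 4 (move_left): buffer="fftvwb" (len 6), cursors c1@1 c2@1, authorship 12....
After op 5 (move_right): buffer="fftvwb" (len 6), cursors c1@2 c2@2, authorship 12....
After op 6 (insert('q')): buffer="ffqqtvwb" (len 8), cursors c1@4 c2@4, authorship 1212....
After op 7 (insert('a')): buffer="ffqqaatvwb" (len 10), cursors c1@6 c2@6, authorship 121212....

Answer: ffqqaatvwb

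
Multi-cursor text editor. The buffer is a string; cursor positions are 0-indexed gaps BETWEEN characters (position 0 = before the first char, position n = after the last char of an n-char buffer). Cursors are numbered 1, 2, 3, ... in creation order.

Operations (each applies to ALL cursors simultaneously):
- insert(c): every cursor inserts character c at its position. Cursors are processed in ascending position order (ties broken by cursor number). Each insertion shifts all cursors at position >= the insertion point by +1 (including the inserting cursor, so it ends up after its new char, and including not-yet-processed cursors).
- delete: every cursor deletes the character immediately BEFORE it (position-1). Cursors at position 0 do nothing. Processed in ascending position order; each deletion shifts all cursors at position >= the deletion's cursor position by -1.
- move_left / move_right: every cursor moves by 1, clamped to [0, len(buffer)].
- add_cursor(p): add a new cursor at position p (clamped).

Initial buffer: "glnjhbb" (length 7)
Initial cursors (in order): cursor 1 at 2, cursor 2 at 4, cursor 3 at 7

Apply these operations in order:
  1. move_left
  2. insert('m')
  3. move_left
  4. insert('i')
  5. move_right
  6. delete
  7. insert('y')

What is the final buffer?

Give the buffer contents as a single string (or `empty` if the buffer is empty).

Answer: giylniyjhbiyb

Derivation:
After op 1 (move_left): buffer="glnjhbb" (len 7), cursors c1@1 c2@3 c3@6, authorship .......
After op 2 (insert('m')): buffer="gmlnmjhbmb" (len 10), cursors c1@2 c2@5 c3@9, authorship .1..2...3.
After op 3 (move_left): buffer="gmlnmjhbmb" (len 10), cursors c1@1 c2@4 c3@8, authorship .1..2...3.
After op 4 (insert('i')): buffer="gimlnimjhbimb" (len 13), cursors c1@2 c2@6 c3@11, authorship .11..22...33.
After op 5 (move_right): buffer="gimlnimjhbimb" (len 13), cursors c1@3 c2@7 c3@12, authorship .11..22...33.
After op 6 (delete): buffer="gilnijhbib" (len 10), cursors c1@2 c2@5 c3@9, authorship .1..2...3.
After op 7 (insert('y')): buffer="giylniyjhbiyb" (len 13), cursors c1@3 c2@7 c3@12, authorship .11..22...33.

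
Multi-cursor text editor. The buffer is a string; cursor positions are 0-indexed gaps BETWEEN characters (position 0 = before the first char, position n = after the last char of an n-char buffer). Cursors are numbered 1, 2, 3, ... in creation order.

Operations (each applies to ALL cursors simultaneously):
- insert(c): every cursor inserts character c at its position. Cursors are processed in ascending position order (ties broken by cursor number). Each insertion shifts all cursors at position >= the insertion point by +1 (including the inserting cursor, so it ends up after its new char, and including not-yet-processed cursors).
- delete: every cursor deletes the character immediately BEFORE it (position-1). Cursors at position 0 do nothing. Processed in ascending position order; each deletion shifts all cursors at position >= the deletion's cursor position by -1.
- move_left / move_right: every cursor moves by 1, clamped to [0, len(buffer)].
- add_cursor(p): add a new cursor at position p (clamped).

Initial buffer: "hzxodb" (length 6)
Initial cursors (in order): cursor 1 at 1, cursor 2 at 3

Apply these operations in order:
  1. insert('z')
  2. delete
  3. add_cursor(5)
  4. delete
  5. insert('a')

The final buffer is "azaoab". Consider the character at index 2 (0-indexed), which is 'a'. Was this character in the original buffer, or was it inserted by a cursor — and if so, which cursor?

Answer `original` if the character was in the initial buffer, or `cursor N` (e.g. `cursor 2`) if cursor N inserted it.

After op 1 (insert('z')): buffer="hzzxzodb" (len 8), cursors c1@2 c2@5, authorship .1..2...
After op 2 (delete): buffer="hzxodb" (len 6), cursors c1@1 c2@3, authorship ......
After op 3 (add_cursor(5)): buffer="hzxodb" (len 6), cursors c1@1 c2@3 c3@5, authorship ......
After op 4 (delete): buffer="zob" (len 3), cursors c1@0 c2@1 c3@2, authorship ...
After op 5 (insert('a')): buffer="azaoab" (len 6), cursors c1@1 c2@3 c3@5, authorship 1.2.3.
Authorship (.=original, N=cursor N): 1 . 2 . 3 .
Index 2: author = 2

Answer: cursor 2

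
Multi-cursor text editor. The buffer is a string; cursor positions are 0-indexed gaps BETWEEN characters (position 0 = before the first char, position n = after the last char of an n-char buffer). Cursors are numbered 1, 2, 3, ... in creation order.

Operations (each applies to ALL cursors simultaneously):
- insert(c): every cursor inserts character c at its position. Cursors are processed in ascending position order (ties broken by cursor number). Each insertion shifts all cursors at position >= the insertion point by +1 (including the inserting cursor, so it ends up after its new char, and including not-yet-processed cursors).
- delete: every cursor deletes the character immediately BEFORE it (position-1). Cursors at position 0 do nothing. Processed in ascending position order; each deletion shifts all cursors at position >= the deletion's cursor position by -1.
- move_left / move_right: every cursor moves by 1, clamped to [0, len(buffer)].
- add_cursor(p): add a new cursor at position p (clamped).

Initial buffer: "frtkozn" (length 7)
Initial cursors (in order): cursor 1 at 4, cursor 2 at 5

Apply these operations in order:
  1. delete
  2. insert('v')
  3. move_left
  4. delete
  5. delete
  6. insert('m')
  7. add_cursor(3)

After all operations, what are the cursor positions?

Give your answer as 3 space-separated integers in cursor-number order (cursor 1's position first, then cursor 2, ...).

After op 1 (delete): buffer="frtzn" (len 5), cursors c1@3 c2@3, authorship .....
After op 2 (insert('v')): buffer="frtvvzn" (len 7), cursors c1@5 c2@5, authorship ...12..
After op 3 (move_left): buffer="frtvvzn" (len 7), cursors c1@4 c2@4, authorship ...12..
After op 4 (delete): buffer="frvzn" (len 5), cursors c1@2 c2@2, authorship ..2..
After op 5 (delete): buffer="vzn" (len 3), cursors c1@0 c2@0, authorship 2..
After op 6 (insert('m')): buffer="mmvzn" (len 5), cursors c1@2 c2@2, authorship 122..
After op 7 (add_cursor(3)): buffer="mmvzn" (len 5), cursors c1@2 c2@2 c3@3, authorship 122..

Answer: 2 2 3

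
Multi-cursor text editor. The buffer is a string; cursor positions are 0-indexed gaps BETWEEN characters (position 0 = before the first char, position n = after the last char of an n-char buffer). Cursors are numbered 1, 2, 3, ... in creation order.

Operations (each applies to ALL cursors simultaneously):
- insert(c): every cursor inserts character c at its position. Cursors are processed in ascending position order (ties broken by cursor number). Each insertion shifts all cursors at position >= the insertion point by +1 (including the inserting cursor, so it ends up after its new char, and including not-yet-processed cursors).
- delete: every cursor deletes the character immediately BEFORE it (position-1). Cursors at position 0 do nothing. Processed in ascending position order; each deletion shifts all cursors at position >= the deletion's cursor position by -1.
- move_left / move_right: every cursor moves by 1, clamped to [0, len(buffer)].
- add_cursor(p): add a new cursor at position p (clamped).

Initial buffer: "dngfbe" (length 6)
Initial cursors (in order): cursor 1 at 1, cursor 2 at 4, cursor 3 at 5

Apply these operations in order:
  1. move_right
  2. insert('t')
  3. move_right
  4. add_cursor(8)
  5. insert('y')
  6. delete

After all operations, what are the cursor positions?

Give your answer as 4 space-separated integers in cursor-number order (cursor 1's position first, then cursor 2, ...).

After op 1 (move_right): buffer="dngfbe" (len 6), cursors c1@2 c2@5 c3@6, authorship ......
After op 2 (insert('t')): buffer="dntgfbtet" (len 9), cursors c1@3 c2@7 c3@9, authorship ..1...2.3
After op 3 (move_right): buffer="dntgfbtet" (len 9), cursors c1@4 c2@8 c3@9, authorship ..1...2.3
After op 4 (add_cursor(8)): buffer="dntgfbtet" (len 9), cursors c1@4 c2@8 c4@8 c3@9, authorship ..1...2.3
After op 5 (insert('y')): buffer="dntgyfbteyyty" (len 13), cursors c1@5 c2@11 c4@11 c3@13, authorship ..1.1..2.2433
After op 6 (delete): buffer="dntgfbtet" (len 9), cursors c1@4 c2@8 c4@8 c3@9, authorship ..1...2.3

Answer: 4 8 9 8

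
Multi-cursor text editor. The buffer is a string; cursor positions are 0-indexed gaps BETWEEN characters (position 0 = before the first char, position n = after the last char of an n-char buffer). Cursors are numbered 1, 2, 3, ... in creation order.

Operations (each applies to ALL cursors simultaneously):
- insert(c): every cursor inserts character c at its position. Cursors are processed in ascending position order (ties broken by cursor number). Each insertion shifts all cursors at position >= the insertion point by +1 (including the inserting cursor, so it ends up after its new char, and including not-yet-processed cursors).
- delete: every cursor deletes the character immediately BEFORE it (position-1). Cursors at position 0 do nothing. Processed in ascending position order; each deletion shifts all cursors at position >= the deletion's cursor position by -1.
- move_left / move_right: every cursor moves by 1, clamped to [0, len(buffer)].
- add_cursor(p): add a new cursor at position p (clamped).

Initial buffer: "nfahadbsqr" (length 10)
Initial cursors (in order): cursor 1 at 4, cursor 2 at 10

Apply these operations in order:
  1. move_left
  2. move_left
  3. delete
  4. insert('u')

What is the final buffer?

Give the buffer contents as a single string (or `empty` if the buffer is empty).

After op 1 (move_left): buffer="nfahadbsqr" (len 10), cursors c1@3 c2@9, authorship ..........
After op 2 (move_left): buffer="nfahadbsqr" (len 10), cursors c1@2 c2@8, authorship ..........
After op 3 (delete): buffer="nahadbqr" (len 8), cursors c1@1 c2@6, authorship ........
After op 4 (insert('u')): buffer="nuahadbuqr" (len 10), cursors c1@2 c2@8, authorship .1.....2..

Answer: nuahadbuqr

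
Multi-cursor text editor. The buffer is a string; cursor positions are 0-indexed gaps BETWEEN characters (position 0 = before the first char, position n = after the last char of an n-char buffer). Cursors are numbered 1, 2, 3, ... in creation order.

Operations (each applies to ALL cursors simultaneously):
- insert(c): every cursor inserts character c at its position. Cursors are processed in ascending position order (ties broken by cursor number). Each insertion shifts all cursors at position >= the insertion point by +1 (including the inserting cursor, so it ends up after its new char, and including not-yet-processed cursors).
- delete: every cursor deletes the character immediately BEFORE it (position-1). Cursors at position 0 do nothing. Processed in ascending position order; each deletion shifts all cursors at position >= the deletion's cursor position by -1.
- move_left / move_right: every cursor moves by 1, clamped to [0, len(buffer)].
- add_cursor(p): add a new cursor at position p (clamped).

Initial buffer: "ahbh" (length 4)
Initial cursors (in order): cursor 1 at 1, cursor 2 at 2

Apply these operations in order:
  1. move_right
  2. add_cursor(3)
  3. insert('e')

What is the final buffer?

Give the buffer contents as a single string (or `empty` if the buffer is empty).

Answer: ahebeeh

Derivation:
After op 1 (move_right): buffer="ahbh" (len 4), cursors c1@2 c2@3, authorship ....
After op 2 (add_cursor(3)): buffer="ahbh" (len 4), cursors c1@2 c2@3 c3@3, authorship ....
After op 3 (insert('e')): buffer="ahebeeh" (len 7), cursors c1@3 c2@6 c3@6, authorship ..1.23.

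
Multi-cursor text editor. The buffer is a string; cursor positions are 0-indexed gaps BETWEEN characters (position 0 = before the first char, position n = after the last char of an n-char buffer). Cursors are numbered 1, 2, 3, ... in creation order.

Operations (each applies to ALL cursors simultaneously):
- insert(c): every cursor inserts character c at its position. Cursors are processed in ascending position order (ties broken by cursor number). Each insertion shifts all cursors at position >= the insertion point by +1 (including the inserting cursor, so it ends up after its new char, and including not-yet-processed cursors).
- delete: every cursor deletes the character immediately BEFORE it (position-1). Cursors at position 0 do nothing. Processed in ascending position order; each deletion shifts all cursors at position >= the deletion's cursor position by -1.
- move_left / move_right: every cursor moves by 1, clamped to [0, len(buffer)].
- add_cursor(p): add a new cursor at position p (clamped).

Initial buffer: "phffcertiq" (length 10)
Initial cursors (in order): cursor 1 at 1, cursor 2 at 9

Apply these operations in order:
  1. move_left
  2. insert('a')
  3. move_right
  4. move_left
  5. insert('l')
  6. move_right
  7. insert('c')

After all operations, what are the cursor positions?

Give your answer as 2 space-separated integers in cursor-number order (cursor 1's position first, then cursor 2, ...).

After op 1 (move_left): buffer="phffcertiq" (len 10), cursors c1@0 c2@8, authorship ..........
After op 2 (insert('a')): buffer="aphffcertaiq" (len 12), cursors c1@1 c2@10, authorship 1........2..
After op 3 (move_right): buffer="aphffcertaiq" (len 12), cursors c1@2 c2@11, authorship 1........2..
After op 4 (move_left): buffer="aphffcertaiq" (len 12), cursors c1@1 c2@10, authorship 1........2..
After op 5 (insert('l')): buffer="alphffcertaliq" (len 14), cursors c1@2 c2@12, authorship 11........22..
After op 6 (move_right): buffer="alphffcertaliq" (len 14), cursors c1@3 c2@13, authorship 11........22..
After op 7 (insert('c')): buffer="alpchffcertalicq" (len 16), cursors c1@4 c2@15, authorship 11.1.......22.2.

Answer: 4 15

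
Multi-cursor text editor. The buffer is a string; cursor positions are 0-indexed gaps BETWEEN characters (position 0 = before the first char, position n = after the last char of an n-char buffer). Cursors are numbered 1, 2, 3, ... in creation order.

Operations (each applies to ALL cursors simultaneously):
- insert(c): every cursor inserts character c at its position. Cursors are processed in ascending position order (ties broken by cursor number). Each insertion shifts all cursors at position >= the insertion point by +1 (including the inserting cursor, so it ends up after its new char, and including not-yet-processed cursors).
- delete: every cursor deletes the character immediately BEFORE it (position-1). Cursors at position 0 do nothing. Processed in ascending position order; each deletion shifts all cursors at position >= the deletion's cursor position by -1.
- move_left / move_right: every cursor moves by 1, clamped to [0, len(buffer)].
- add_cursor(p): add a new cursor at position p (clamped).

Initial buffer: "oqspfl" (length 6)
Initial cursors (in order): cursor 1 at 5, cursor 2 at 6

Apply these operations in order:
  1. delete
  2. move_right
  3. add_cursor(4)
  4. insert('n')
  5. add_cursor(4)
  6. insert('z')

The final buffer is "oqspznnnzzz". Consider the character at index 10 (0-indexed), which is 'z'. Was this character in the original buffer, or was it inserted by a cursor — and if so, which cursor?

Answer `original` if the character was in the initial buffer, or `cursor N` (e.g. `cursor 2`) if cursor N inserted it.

Answer: cursor 3

Derivation:
After op 1 (delete): buffer="oqsp" (len 4), cursors c1@4 c2@4, authorship ....
After op 2 (move_right): buffer="oqsp" (len 4), cursors c1@4 c2@4, authorship ....
After op 3 (add_cursor(4)): buffer="oqsp" (len 4), cursors c1@4 c2@4 c3@4, authorship ....
After op 4 (insert('n')): buffer="oqspnnn" (len 7), cursors c1@7 c2@7 c3@7, authorship ....123
After op 5 (add_cursor(4)): buffer="oqspnnn" (len 7), cursors c4@4 c1@7 c2@7 c3@7, authorship ....123
After op 6 (insert('z')): buffer="oqspznnnzzz" (len 11), cursors c4@5 c1@11 c2@11 c3@11, authorship ....4123123
Authorship (.=original, N=cursor N): . . . . 4 1 2 3 1 2 3
Index 10: author = 3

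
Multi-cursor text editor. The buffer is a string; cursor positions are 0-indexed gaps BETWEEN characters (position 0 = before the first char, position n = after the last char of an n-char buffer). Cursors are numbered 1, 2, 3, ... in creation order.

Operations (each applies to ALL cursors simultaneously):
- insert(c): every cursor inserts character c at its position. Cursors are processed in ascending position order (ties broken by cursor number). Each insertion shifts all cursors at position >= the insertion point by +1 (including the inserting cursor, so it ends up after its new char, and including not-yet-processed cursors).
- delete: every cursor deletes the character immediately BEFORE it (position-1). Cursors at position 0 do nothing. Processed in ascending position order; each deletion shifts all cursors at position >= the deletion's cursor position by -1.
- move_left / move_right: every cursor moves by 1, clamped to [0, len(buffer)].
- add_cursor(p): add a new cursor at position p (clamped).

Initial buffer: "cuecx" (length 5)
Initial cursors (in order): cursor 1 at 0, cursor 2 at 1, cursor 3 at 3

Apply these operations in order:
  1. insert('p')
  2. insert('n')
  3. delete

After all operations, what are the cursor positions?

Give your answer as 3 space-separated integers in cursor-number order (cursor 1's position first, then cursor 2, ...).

After op 1 (insert('p')): buffer="pcpuepcx" (len 8), cursors c1@1 c2@3 c3@6, authorship 1.2..3..
After op 2 (insert('n')): buffer="pncpnuepncx" (len 11), cursors c1@2 c2@5 c3@9, authorship 11.22..33..
After op 3 (delete): buffer="pcpuepcx" (len 8), cursors c1@1 c2@3 c3@6, authorship 1.2..3..

Answer: 1 3 6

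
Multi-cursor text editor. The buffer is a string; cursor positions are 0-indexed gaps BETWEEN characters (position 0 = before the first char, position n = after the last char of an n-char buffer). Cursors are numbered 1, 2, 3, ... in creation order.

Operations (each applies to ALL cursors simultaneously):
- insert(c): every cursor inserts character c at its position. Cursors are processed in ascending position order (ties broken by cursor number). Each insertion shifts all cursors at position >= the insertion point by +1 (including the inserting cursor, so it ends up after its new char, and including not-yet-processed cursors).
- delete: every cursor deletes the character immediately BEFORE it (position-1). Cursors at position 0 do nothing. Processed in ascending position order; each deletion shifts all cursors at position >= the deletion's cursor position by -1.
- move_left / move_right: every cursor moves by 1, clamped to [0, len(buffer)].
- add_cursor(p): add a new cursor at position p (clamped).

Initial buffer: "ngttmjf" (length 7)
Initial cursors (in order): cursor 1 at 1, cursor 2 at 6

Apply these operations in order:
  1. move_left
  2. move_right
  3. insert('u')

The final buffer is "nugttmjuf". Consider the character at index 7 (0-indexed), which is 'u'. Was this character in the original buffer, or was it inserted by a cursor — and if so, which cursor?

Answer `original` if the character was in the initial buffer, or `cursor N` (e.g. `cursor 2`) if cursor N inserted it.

Answer: cursor 2

Derivation:
After op 1 (move_left): buffer="ngttmjf" (len 7), cursors c1@0 c2@5, authorship .......
After op 2 (move_right): buffer="ngttmjf" (len 7), cursors c1@1 c2@6, authorship .......
After op 3 (insert('u')): buffer="nugttmjuf" (len 9), cursors c1@2 c2@8, authorship .1.....2.
Authorship (.=original, N=cursor N): . 1 . . . . . 2 .
Index 7: author = 2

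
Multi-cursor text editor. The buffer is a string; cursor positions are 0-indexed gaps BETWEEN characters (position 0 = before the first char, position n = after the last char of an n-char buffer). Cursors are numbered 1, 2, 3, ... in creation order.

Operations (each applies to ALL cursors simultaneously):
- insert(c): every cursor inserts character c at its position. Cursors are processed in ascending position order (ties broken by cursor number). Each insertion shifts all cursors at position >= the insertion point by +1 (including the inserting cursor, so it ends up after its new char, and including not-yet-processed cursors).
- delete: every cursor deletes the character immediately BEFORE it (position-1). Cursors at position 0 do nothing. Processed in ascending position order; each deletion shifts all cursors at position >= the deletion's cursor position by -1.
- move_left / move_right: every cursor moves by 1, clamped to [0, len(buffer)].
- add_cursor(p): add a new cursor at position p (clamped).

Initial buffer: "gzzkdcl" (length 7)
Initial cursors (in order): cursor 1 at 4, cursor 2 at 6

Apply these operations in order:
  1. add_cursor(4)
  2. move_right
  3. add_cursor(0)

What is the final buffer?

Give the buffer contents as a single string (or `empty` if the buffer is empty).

Answer: gzzkdcl

Derivation:
After op 1 (add_cursor(4)): buffer="gzzkdcl" (len 7), cursors c1@4 c3@4 c2@6, authorship .......
After op 2 (move_right): buffer="gzzkdcl" (len 7), cursors c1@5 c3@5 c2@7, authorship .......
After op 3 (add_cursor(0)): buffer="gzzkdcl" (len 7), cursors c4@0 c1@5 c3@5 c2@7, authorship .......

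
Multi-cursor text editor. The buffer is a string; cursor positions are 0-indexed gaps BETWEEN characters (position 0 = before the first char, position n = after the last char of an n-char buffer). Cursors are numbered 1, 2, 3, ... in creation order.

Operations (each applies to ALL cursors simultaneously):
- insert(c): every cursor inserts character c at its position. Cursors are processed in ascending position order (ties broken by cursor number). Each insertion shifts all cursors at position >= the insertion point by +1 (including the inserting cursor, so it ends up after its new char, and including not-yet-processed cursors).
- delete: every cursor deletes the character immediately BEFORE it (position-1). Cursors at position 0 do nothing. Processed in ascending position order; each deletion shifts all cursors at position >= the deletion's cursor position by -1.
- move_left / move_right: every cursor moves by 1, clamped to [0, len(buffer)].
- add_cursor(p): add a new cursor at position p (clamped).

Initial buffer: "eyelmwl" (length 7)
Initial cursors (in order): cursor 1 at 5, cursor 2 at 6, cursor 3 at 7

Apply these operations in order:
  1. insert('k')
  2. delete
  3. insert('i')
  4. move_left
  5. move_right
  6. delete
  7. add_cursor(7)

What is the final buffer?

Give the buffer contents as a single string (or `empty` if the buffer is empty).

Answer: eyelmwl

Derivation:
After op 1 (insert('k')): buffer="eyelmkwklk" (len 10), cursors c1@6 c2@8 c3@10, authorship .....1.2.3
After op 2 (delete): buffer="eyelmwl" (len 7), cursors c1@5 c2@6 c3@7, authorship .......
After op 3 (insert('i')): buffer="eyelmiwili" (len 10), cursors c1@6 c2@8 c3@10, authorship .....1.2.3
After op 4 (move_left): buffer="eyelmiwili" (len 10), cursors c1@5 c2@7 c3@9, authorship .....1.2.3
After op 5 (move_right): buffer="eyelmiwili" (len 10), cursors c1@6 c2@8 c3@10, authorship .....1.2.3
After op 6 (delete): buffer="eyelmwl" (len 7), cursors c1@5 c2@6 c3@7, authorship .......
After op 7 (add_cursor(7)): buffer="eyelmwl" (len 7), cursors c1@5 c2@6 c3@7 c4@7, authorship .......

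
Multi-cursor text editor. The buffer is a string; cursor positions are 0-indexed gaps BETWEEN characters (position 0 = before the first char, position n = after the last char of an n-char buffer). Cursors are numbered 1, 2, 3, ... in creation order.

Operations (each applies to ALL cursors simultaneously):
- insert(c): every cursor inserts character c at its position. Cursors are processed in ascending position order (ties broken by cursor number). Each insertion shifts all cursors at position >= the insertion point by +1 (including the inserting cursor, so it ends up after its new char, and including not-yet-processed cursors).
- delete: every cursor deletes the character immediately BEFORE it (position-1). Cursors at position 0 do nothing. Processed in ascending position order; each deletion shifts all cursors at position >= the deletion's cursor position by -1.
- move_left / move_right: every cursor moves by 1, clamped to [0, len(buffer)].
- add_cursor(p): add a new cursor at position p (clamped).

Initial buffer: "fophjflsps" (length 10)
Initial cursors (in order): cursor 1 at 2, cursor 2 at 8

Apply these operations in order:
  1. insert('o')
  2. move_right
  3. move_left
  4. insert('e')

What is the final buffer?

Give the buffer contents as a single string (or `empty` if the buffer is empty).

Answer: fooephjflsoeps

Derivation:
After op 1 (insert('o')): buffer="foophjflsops" (len 12), cursors c1@3 c2@10, authorship ..1......2..
After op 2 (move_right): buffer="foophjflsops" (len 12), cursors c1@4 c2@11, authorship ..1......2..
After op 3 (move_left): buffer="foophjflsops" (len 12), cursors c1@3 c2@10, authorship ..1......2..
After op 4 (insert('e')): buffer="fooephjflsoeps" (len 14), cursors c1@4 c2@12, authorship ..11......22..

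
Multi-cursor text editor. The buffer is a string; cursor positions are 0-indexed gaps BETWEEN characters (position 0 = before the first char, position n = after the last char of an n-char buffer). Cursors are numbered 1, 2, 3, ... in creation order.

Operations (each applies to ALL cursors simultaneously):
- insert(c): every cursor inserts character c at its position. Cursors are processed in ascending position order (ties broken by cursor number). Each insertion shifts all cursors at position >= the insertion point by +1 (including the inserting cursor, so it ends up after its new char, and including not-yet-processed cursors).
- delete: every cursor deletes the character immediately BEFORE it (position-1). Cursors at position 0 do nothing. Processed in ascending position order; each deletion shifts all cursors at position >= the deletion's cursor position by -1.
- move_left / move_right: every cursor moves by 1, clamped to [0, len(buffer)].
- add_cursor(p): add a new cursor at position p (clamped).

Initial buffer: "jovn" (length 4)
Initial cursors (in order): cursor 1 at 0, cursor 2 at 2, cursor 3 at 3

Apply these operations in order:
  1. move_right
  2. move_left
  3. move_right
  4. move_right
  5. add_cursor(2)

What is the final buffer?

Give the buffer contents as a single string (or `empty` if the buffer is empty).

After op 1 (move_right): buffer="jovn" (len 4), cursors c1@1 c2@3 c3@4, authorship ....
After op 2 (move_left): buffer="jovn" (len 4), cursors c1@0 c2@2 c3@3, authorship ....
After op 3 (move_right): buffer="jovn" (len 4), cursors c1@1 c2@3 c3@4, authorship ....
After op 4 (move_right): buffer="jovn" (len 4), cursors c1@2 c2@4 c3@4, authorship ....
After op 5 (add_cursor(2)): buffer="jovn" (len 4), cursors c1@2 c4@2 c2@4 c3@4, authorship ....

Answer: jovn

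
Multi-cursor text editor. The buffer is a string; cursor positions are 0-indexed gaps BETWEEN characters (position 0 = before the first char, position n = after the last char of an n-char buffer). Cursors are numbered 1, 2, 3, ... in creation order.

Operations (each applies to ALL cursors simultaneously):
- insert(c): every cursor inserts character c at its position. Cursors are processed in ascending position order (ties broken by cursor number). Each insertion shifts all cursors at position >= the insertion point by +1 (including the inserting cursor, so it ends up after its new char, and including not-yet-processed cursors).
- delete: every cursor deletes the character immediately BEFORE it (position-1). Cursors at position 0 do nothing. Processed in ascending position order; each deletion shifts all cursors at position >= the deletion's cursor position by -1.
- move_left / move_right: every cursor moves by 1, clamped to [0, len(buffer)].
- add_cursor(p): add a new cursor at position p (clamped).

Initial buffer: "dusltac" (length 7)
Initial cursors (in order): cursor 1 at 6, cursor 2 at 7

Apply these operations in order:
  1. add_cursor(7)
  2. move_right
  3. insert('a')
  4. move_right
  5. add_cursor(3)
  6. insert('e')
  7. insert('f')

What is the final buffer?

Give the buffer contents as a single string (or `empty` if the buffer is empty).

After op 1 (add_cursor(7)): buffer="dusltac" (len 7), cursors c1@6 c2@7 c3@7, authorship .......
After op 2 (move_right): buffer="dusltac" (len 7), cursors c1@7 c2@7 c3@7, authorship .......
After op 3 (insert('a')): buffer="dusltacaaa" (len 10), cursors c1@10 c2@10 c3@10, authorship .......123
After op 4 (move_right): buffer="dusltacaaa" (len 10), cursors c1@10 c2@10 c3@10, authorship .......123
After op 5 (add_cursor(3)): buffer="dusltacaaa" (len 10), cursors c4@3 c1@10 c2@10 c3@10, authorship .......123
After op 6 (insert('e')): buffer="duseltacaaaeee" (len 14), cursors c4@4 c1@14 c2@14 c3@14, authorship ...4....123123
After op 7 (insert('f')): buffer="dusefltacaaaeeefff" (len 18), cursors c4@5 c1@18 c2@18 c3@18, authorship ...44....123123123

Answer: dusefltacaaaeeefff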